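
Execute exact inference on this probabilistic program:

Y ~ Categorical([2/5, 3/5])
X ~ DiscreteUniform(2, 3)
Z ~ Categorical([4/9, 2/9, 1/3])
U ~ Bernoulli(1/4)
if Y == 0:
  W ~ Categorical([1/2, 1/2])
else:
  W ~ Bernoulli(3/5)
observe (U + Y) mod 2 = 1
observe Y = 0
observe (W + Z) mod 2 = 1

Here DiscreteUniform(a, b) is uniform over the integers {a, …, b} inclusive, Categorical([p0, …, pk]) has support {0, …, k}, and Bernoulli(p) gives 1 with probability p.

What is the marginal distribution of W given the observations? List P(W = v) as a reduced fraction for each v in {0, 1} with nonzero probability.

P(W=0) = 2/9, P(W=1) = 7/9

Enumerate traces; 6 have nonzero weight after conditioning:
  (Y=0, X=2, Z=0, U=1, W=1) weight 1/90
  (Y=0, X=2, Z=1, U=1, W=0) weight 1/180
  (Y=0, X=2, Z=2, U=1, W=1) weight 1/120
  (Y=0, X=3, Z=0, U=1, W=1) weight 1/90
  (Y=0, X=3, Z=1, U=1, W=0) weight 1/180
  (Y=0, X=3, Z=2, U=1, W=1) weight 1/120
Group by W:
  weight(W=0) = 1/90
  weight(W=1) = 7/180
Total weight = 1/90 + 7/180 = 1/20
P(W=0 | obs) = 1/90 / 1/20 = 2/9
P(W=1 | obs) = 7/180 / 1/20 = 7/9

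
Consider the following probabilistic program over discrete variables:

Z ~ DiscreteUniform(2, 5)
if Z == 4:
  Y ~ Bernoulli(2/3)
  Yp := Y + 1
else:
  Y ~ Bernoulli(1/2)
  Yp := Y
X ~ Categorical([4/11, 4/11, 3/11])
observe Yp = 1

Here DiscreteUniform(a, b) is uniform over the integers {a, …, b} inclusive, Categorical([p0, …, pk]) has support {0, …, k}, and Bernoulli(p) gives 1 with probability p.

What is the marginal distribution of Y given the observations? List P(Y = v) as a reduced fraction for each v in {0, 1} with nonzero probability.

Enumerate traces; 12 have nonzero weight after conditioning:
  (Z=2, Y=1, X=0) weight 1/22
  (Z=2, Y=1, X=1) weight 1/22
  (Z=2, Y=1, X=2) weight 3/88
  (Z=3, Y=1, X=0) weight 1/22
  (Z=3, Y=1, X=1) weight 1/22
  (Z=3, Y=1, X=2) weight 3/88
  (Z=4, Y=0, X=0) weight 1/33
  (Z=4, Y=0, X=1) weight 1/33
  … 4 more
Group by Y:
  weight(Y=0) = 1/12
  weight(Y=1) = 3/8
Total weight = 1/12 + 3/8 = 11/24
P(Y=0 | obs) = 1/12 / 11/24 = 2/11
P(Y=1 | obs) = 3/8 / 11/24 = 9/11

P(Y=0) = 2/11, P(Y=1) = 9/11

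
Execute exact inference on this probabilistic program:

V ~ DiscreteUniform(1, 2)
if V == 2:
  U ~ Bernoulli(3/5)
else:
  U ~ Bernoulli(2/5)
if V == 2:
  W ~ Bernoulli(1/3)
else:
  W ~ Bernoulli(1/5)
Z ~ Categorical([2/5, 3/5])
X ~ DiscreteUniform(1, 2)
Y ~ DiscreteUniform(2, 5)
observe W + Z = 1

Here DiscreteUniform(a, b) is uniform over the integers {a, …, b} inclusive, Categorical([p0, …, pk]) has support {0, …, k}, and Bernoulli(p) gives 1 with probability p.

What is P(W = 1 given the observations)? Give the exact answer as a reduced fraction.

P(W = 1 | obs) = 8/41

Enumerate traces; 64 have nonzero weight after conditioning:
  (V=1, U=0, W=0, Z=1, X=1, Y=2) weight 9/500
  (V=1, U=0, W=0, Z=1, X=1, Y=3) weight 9/500
  (V=1, U=0, W=0, Z=1, X=1, Y=4) weight 9/500
  (V=1, U=0, W=0, Z=1, X=1, Y=5) weight 9/500
  (V=1, U=0, W=0, Z=1, X=2, Y=2) weight 9/500
  (V=1, U=0, W=0, Z=1, X=2, Y=3) weight 9/500
  (V=1, U=0, W=0, Z=1, X=2, Y=4) weight 9/500
  (V=1, U=0, W=0, Z=1, X=2, Y=5) weight 9/500
  (V=1, U=0, W=1, Z=0, X=1, Y=2) weight 3/1000
  … 55 more
Group by W:
  weight(W=0) = 11/25
  weight(W=1) = 8/75
Total weight = 11/25 + 8/75 = 41/75
P(W=0 | obs) = 11/25 / 41/75 = 33/41
P(W=1 | obs) = 8/75 / 41/75 = 8/41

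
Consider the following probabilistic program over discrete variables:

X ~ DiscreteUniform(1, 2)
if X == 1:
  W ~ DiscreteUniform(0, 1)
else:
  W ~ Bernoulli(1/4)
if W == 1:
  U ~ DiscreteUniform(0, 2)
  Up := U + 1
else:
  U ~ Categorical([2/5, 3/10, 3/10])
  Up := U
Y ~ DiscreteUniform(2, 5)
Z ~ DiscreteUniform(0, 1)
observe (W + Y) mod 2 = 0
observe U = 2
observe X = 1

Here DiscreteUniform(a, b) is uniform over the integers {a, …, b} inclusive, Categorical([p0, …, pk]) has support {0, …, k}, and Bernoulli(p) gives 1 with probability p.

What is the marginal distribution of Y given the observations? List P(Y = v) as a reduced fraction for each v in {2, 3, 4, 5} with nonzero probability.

P(Y=2) = 9/38, P(Y=3) = 5/19, P(Y=4) = 9/38, P(Y=5) = 5/19

Enumerate traces; 8 have nonzero weight after conditioning:
  (X=1, W=0, U=2, Y=2, Z=0) weight 3/320
  (X=1, W=0, U=2, Y=2, Z=1) weight 3/320
  (X=1, W=0, U=2, Y=4, Z=0) weight 3/320
  (X=1, W=0, U=2, Y=4, Z=1) weight 3/320
  (X=1, W=1, U=2, Y=3, Z=0) weight 1/96
  (X=1, W=1, U=2, Y=3, Z=1) weight 1/96
  (X=1, W=1, U=2, Y=5, Z=0) weight 1/96
  (X=1, W=1, U=2, Y=5, Z=1) weight 1/96
Group by Y:
  weight(Y=2) = 3/160
  weight(Y=3) = 1/48
  weight(Y=4) = 3/160
  weight(Y=5) = 1/48
Total weight = 3/160 + 1/48 + 3/160 + 1/48 = 19/240
P(Y=2 | obs) = 3/160 / 19/240 = 9/38
P(Y=3 | obs) = 1/48 / 19/240 = 5/19
P(Y=4 | obs) = 3/160 / 19/240 = 9/38
P(Y=5 | obs) = 1/48 / 19/240 = 5/19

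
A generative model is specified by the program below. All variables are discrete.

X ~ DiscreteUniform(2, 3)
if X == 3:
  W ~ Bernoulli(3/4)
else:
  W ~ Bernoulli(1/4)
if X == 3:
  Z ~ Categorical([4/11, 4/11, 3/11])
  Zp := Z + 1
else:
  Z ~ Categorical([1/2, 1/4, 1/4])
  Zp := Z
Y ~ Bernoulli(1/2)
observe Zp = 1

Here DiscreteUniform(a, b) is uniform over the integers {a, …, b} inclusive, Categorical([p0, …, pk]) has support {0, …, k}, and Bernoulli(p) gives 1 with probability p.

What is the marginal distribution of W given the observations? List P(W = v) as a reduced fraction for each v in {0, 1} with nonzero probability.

Enumerate traces; 8 have nonzero weight after conditioning:
  (X=2, W=0, Z=1, Y=0) weight 3/64
  (X=2, W=0, Z=1, Y=1) weight 3/64
  (X=2, W=1, Z=1, Y=0) weight 1/64
  (X=2, W=1, Z=1, Y=1) weight 1/64
  (X=3, W=0, Z=0, Y=0) weight 1/44
  (X=3, W=0, Z=0, Y=1) weight 1/44
  (X=3, W=1, Z=0, Y=0) weight 3/44
  (X=3, W=1, Z=0, Y=1) weight 3/44
Group by W:
  weight(W=0) = 49/352
  weight(W=1) = 59/352
Total weight = 49/352 + 59/352 = 27/88
P(W=0 | obs) = 49/352 / 27/88 = 49/108
P(W=1 | obs) = 59/352 / 27/88 = 59/108

P(W=0) = 49/108, P(W=1) = 59/108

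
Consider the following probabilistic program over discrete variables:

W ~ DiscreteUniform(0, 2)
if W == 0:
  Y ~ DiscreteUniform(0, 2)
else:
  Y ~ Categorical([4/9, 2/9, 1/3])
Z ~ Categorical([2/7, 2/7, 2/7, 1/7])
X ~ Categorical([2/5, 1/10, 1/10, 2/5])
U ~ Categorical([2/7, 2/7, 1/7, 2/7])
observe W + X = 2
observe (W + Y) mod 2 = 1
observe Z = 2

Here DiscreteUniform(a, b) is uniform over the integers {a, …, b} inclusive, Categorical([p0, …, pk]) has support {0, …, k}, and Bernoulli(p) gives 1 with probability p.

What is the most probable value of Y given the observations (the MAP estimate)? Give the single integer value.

Enumerate traces; 16 have nonzero weight after conditioning:
  (W=0, Y=1, Z=2, X=2, U=0) weight 2/2205
  (W=0, Y=1, Z=2, X=2, U=1) weight 2/2205
  (W=0, Y=1, Z=2, X=2, U=2) weight 1/2205
  (W=0, Y=1, Z=2, X=2, U=3) weight 2/2205
  (W=1, Y=0, Z=2, X=1, U=0) weight 8/6615
  (W=1, Y=0, Z=2, X=1, U=1) weight 8/6615
  (W=1, Y=0, Z=2, X=1, U=2) weight 4/6615
  (W=1, Y=0, Z=2, X=1, U=3) weight 8/6615
  (W=1, Y=2, Z=2, X=1, U=0) weight 2/2205
  … 7 more
Group by Y:
  weight(Y=0) = 4/945
  weight(Y=1) = 11/945
  weight(Y=2) = 1/315
Total weight = 4/945 + 11/945 + 1/315 = 2/105
P(Y=0 | obs) = 4/945 / 2/105 = 2/9
P(Y=1 | obs) = 11/945 / 2/105 = 11/18
P(Y=2 | obs) = 1/315 / 2/105 = 1/6
argmax = 1

argmax_v P(Y = v | obs) = 1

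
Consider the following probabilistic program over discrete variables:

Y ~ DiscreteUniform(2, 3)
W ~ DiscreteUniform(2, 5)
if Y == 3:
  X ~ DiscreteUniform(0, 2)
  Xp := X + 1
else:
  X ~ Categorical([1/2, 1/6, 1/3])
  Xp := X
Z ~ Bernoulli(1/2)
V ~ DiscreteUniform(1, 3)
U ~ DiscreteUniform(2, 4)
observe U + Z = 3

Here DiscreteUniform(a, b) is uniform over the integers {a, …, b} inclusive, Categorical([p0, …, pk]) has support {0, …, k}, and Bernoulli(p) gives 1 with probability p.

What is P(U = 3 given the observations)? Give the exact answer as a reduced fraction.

P(U = 3 | obs) = 1/2

Enumerate traces; 144 have nonzero weight after conditioning:
  (Y=2, W=2, X=0, Z=0, V=1, U=3) weight 1/288
  (Y=2, W=2, X=0, Z=0, V=2, U=3) weight 1/288
  (Y=2, W=2, X=0, Z=0, V=3, U=3) weight 1/288
  (Y=2, W=2, X=0, Z=1, V=1, U=2) weight 1/288
  (Y=2, W=2, X=0, Z=1, V=2, U=2) weight 1/288
  (Y=2, W=2, X=0, Z=1, V=3, U=2) weight 1/288
  (Y=2, W=2, X=1, Z=0, V=1, U=3) weight 1/864
  (Y=2, W=2, X=1, Z=0, V=2, U=3) weight 1/864
  … 136 more
Group by U:
  weight(U=2) = 1/6
  weight(U=3) = 1/6
Total weight = 1/6 + 1/6 = 1/3
P(U=2 | obs) = 1/6 / 1/3 = 1/2
P(U=3 | obs) = 1/6 / 1/3 = 1/2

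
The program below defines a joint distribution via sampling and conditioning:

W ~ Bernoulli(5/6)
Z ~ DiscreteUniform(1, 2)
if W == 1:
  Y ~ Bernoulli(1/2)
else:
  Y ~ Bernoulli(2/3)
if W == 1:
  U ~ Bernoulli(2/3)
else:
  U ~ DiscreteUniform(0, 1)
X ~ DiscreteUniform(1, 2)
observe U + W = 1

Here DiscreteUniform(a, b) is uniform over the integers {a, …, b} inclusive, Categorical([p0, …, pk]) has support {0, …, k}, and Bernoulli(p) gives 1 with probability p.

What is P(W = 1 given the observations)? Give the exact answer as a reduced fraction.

P(W = 1 | obs) = 10/13

Enumerate traces; 16 have nonzero weight after conditioning:
  (W=0, Z=1, Y=0, U=1, X=1) weight 1/144
  (W=0, Z=1, Y=0, U=1, X=2) weight 1/144
  (W=0, Z=1, Y=1, U=1, X=1) weight 1/72
  (W=0, Z=1, Y=1, U=1, X=2) weight 1/72
  (W=0, Z=2, Y=0, U=1, X=1) weight 1/144
  (W=0, Z=2, Y=0, U=1, X=2) weight 1/144
  (W=0, Z=2, Y=1, U=1, X=1) weight 1/72
  (W=0, Z=2, Y=1, U=1, X=2) weight 1/72
  (W=1, Z=1, Y=0, U=0, X=1) weight 5/144
  … 7 more
Group by W:
  weight(W=0) = 1/12
  weight(W=1) = 5/18
Total weight = 1/12 + 5/18 = 13/36
P(W=0 | obs) = 1/12 / 13/36 = 3/13
P(W=1 | obs) = 5/18 / 13/36 = 10/13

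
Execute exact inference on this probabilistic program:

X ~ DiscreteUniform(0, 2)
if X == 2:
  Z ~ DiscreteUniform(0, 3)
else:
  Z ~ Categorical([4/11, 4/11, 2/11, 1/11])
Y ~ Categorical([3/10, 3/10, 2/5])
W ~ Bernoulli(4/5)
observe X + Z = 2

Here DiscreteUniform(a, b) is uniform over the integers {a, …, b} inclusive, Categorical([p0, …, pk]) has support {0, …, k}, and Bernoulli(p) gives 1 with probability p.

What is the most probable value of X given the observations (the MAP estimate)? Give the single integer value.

Enumerate traces; 18 have nonzero weight after conditioning:
  (X=0, Z=2, Y=0, W=0) weight 1/275
  (X=0, Z=2, Y=0, W=1) weight 4/275
  (X=0, Z=2, Y=1, W=0) weight 1/275
  (X=0, Z=2, Y=1, W=1) weight 4/275
  (X=0, Z=2, Y=2, W=0) weight 4/825
  (X=0, Z=2, Y=2, W=1) weight 16/825
  (X=1, Z=1, Y=0, W=0) weight 2/275
  (X=1, Z=1, Y=0, W=1) weight 8/275
  (X=2, Z=0, Y=0, W=0) weight 1/200
  … 9 more
Group by X:
  weight(X=0) = 2/33
  weight(X=1) = 4/33
  weight(X=2) = 1/12
Total weight = 2/33 + 4/33 + 1/12 = 35/132
P(X=0 | obs) = 2/33 / 35/132 = 8/35
P(X=1 | obs) = 4/33 / 35/132 = 16/35
P(X=2 | obs) = 1/12 / 35/132 = 11/35
argmax = 1

argmax_v P(X = v | obs) = 1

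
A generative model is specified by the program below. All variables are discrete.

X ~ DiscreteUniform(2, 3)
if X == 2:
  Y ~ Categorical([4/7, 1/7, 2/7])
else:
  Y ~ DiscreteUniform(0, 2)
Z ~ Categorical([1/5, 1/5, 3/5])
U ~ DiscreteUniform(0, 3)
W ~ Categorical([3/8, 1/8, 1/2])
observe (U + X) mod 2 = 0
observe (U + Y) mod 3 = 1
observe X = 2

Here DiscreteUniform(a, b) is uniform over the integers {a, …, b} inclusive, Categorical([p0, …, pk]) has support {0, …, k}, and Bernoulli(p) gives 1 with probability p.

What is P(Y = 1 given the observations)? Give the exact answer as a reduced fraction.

P(Y = 1 | obs) = 1/3

Enumerate traces; 18 have nonzero weight after conditioning:
  (X=2, Y=1, Z=0, U=0, W=0) weight 3/2240
  (X=2, Y=1, Z=0, U=0, W=1) weight 1/2240
  (X=2, Y=1, Z=0, U=0, W=2) weight 1/560
  (X=2, Y=1, Z=1, U=0, W=0) weight 3/2240
  (X=2, Y=1, Z=1, U=0, W=1) weight 1/2240
  (X=2, Y=1, Z=1, U=0, W=2) weight 1/560
  (X=2, Y=1, Z=2, U=0, W=0) weight 9/2240
  (X=2, Y=1, Z=2, U=0, W=1) weight 3/2240
  (X=2, Y=2, Z=0, U=2, W=0) weight 3/1120
  … 9 more
Group by Y:
  weight(Y=1) = 1/56
  weight(Y=2) = 1/28
Total weight = 1/56 + 1/28 = 3/56
P(Y=1 | obs) = 1/56 / 3/56 = 1/3
P(Y=2 | obs) = 1/28 / 3/56 = 2/3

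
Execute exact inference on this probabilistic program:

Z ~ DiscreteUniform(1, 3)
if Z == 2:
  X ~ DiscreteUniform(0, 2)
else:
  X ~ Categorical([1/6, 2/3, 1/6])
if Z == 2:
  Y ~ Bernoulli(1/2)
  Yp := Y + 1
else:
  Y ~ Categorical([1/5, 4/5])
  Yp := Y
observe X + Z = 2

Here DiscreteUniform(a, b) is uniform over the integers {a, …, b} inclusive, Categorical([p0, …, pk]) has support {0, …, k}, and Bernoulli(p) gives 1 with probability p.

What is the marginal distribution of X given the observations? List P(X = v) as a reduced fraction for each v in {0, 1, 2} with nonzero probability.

P(X=0) = 1/3, P(X=1) = 2/3

Enumerate traces; 4 have nonzero weight after conditioning:
  (Z=1, X=1, Y=0) weight 2/45
  (Z=1, X=1, Y=1) weight 8/45
  (Z=2, X=0, Y=0) weight 1/18
  (Z=2, X=0, Y=1) weight 1/18
Group by X:
  weight(X=0) = 1/9
  weight(X=1) = 2/9
Total weight = 1/9 + 2/9 = 1/3
P(X=0 | obs) = 1/9 / 1/3 = 1/3
P(X=1 | obs) = 2/9 / 1/3 = 2/3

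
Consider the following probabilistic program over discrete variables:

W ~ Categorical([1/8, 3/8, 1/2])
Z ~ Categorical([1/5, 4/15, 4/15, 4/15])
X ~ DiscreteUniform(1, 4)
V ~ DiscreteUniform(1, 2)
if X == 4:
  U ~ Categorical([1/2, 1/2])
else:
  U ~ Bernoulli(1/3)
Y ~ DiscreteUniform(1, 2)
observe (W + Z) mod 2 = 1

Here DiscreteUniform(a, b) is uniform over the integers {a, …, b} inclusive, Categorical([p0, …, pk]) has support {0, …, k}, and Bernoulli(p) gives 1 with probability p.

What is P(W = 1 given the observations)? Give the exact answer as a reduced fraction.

Enumerate traces; 192 have nonzero weight after conditioning:
  (W=0, Z=1, X=1, V=1, U=0, Y=1) weight 1/720
  (W=0, Z=1, X=1, V=1, U=0, Y=2) weight 1/720
  (W=0, Z=1, X=1, V=1, U=1, Y=1) weight 1/1440
  (W=0, Z=1, X=1, V=1, U=1, Y=2) weight 1/1440
  (W=0, Z=1, X=1, V=2, U=0, Y=1) weight 1/720
  (W=0, Z=1, X=1, V=2, U=0, Y=2) weight 1/720
  (W=0, Z=1, X=1, V=2, U=1, Y=1) weight 1/1440
  (W=0, Z=1, X=1, V=2, U=1, Y=2) weight 1/1440
  (W=1, Z=0, X=1, V=1, U=0, Y=1) weight 1/320
  (W=2, Z=1, X=1, V=1, U=0, Y=1) weight 1/180
  … 182 more
Group by W:
  weight(W=0) = 1/15
  weight(W=1) = 7/40
  weight(W=2) = 4/15
Total weight = 1/15 + 7/40 + 4/15 = 61/120
P(W=0 | obs) = 1/15 / 61/120 = 8/61
P(W=1 | obs) = 7/40 / 61/120 = 21/61
P(W=2 | obs) = 4/15 / 61/120 = 32/61

P(W = 1 | obs) = 21/61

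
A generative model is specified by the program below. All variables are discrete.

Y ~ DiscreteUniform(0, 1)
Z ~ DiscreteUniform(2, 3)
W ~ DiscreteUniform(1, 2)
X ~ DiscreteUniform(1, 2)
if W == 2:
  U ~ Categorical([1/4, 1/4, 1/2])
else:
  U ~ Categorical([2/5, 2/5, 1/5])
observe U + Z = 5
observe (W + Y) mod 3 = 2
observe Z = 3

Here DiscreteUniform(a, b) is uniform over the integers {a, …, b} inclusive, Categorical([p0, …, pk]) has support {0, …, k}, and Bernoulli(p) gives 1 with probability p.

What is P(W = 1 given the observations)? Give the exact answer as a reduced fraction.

P(W = 1 | obs) = 2/7

Enumerate traces; 4 have nonzero weight after conditioning:
  (Y=0, Z=3, W=2, X=1, U=2) weight 1/32
  (Y=0, Z=3, W=2, X=2, U=2) weight 1/32
  (Y=1, Z=3, W=1, X=1, U=2) weight 1/80
  (Y=1, Z=3, W=1, X=2, U=2) weight 1/80
Group by W:
  weight(W=1) = 1/40
  weight(W=2) = 1/16
Total weight = 1/40 + 1/16 = 7/80
P(W=1 | obs) = 1/40 / 7/80 = 2/7
P(W=2 | obs) = 1/16 / 7/80 = 5/7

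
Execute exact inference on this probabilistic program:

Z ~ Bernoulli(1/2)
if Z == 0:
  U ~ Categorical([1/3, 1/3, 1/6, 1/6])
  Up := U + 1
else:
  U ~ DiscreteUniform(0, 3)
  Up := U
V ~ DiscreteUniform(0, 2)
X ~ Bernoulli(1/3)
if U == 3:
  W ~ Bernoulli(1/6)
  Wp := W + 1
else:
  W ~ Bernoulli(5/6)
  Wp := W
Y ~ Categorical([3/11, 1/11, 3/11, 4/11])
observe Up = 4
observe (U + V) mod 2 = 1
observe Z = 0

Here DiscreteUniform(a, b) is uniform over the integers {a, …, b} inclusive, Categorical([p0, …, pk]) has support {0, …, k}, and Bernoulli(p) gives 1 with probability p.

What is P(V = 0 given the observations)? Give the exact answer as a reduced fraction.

P(V = 0 | obs) = 1/2

Enumerate traces; 32 have nonzero weight after conditioning:
  (Z=0, U=3, V=0, X=0, W=0, Y=0) weight 5/1188
  (Z=0, U=3, V=0, X=0, W=0, Y=1) weight 5/3564
  (Z=0, U=3, V=0, X=0, W=0, Y=2) weight 5/1188
  (Z=0, U=3, V=0, X=0, W=0, Y=3) weight 5/891
  (Z=0, U=3, V=0, X=0, W=1, Y=0) weight 1/1188
  (Z=0, U=3, V=0, X=0, W=1, Y=1) weight 1/3564
  (Z=0, U=3, V=0, X=0, W=1, Y=2) weight 1/1188
  (Z=0, U=3, V=0, X=0, W=1, Y=3) weight 1/891
  (Z=0, U=3, V=2, X=0, W=0, Y=0) weight 5/1188
  … 23 more
Group by V:
  weight(V=0) = 1/36
  weight(V=2) = 1/36
Total weight = 1/36 + 1/36 = 1/18
P(V=0 | obs) = 1/36 / 1/18 = 1/2
P(V=2 | obs) = 1/36 / 1/18 = 1/2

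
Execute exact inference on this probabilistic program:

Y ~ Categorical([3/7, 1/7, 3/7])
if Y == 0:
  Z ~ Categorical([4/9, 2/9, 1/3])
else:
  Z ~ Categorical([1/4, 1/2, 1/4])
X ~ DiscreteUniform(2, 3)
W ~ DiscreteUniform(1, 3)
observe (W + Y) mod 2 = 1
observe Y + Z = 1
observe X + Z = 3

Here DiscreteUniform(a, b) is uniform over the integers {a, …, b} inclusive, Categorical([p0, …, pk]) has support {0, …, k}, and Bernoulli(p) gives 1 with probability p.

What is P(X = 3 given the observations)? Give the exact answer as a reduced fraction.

P(X = 3 | obs) = 3/19

Enumerate traces; 3 have nonzero weight after conditioning:
  (Y=0, Z=1, X=2, W=1) weight 1/63
  (Y=0, Z=1, X=2, W=3) weight 1/63
  (Y=1, Z=0, X=3, W=2) weight 1/168
Group by X:
  weight(X=2) = 2/63
  weight(X=3) = 1/168
Total weight = 2/63 + 1/168 = 19/504
P(X=2 | obs) = 2/63 / 19/504 = 16/19
P(X=3 | obs) = 1/168 / 19/504 = 3/19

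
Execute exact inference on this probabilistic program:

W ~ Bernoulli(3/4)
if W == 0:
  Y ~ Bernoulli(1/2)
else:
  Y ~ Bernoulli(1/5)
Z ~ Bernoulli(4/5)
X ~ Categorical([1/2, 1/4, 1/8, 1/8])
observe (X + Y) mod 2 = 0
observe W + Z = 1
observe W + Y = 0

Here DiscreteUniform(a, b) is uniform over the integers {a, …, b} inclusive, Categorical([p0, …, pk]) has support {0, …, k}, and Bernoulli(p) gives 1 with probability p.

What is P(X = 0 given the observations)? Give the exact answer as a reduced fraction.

P(X = 0 | obs) = 4/5

Enumerate traces; 2 have nonzero weight after conditioning:
  (W=0, Y=0, Z=1, X=0) weight 1/20
  (W=0, Y=0, Z=1, X=2) weight 1/80
Group by X:
  weight(X=0) = 1/20
  weight(X=2) = 1/80
Total weight = 1/20 + 1/80 = 1/16
P(X=0 | obs) = 1/20 / 1/16 = 4/5
P(X=2 | obs) = 1/80 / 1/16 = 1/5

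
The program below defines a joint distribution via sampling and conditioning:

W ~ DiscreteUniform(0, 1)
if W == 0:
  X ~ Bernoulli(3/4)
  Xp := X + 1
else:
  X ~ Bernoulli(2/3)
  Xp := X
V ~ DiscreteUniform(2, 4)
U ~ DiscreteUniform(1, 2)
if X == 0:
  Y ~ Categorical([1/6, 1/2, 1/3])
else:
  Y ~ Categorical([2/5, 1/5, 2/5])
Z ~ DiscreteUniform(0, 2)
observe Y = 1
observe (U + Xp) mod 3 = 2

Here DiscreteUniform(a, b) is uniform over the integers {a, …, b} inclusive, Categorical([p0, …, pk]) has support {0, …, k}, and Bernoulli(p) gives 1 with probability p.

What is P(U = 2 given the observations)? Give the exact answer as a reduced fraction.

Enumerate traces; 27 have nonzero weight after conditioning:
  (W=0, X=0, V=2, U=1, Y=1, Z=0) weight 1/288
  (W=0, X=0, V=2, U=1, Y=1, Z=1) weight 1/288
  (W=0, X=0, V=2, U=1, Y=1, Z=2) weight 1/288
  (W=0, X=0, V=3, U=1, Y=1, Z=0) weight 1/288
  (W=0, X=0, V=3, U=1, Y=1, Z=1) weight 1/288
  (W=0, X=0, V=3, U=1, Y=1, Z=2) weight 1/288
  (W=0, X=0, V=4, U=1, Y=1, Z=0) weight 1/288
  (W=0, X=0, V=4, U=1, Y=1, Z=1) weight 1/288
  (W=1, X=0, V=2, U=2, Y=1, Z=0) weight 1/216
  … 18 more
Group by U:
  weight(U=1) = 31/480
  weight(U=2) = 1/24
Total weight = 31/480 + 1/24 = 17/160
P(U=1 | obs) = 31/480 / 17/160 = 31/51
P(U=2 | obs) = 1/24 / 17/160 = 20/51

P(U = 2 | obs) = 20/51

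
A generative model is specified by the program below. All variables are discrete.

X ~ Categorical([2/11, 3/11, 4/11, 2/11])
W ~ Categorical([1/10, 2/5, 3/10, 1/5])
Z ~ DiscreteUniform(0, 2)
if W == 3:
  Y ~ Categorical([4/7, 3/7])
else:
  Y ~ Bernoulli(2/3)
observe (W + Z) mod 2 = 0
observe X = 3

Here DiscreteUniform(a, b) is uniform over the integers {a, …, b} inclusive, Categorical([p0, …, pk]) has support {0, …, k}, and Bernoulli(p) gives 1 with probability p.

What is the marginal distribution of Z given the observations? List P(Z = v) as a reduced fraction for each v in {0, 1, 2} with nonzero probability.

P(Z=0) = 2/7, P(Z=1) = 3/7, P(Z=2) = 2/7

Enumerate traces; 12 have nonzero weight after conditioning:
  (X=3, W=0, Z=0, Y=0) weight 1/495
  (X=3, W=0, Z=0, Y=1) weight 2/495
  (X=3, W=0, Z=2, Y=0) weight 1/495
  (X=3, W=0, Z=2, Y=1) weight 2/495
  (X=3, W=1, Z=1, Y=0) weight 4/495
  (X=3, W=1, Z=1, Y=1) weight 8/495
  (X=3, W=2, Z=0, Y=0) weight 1/165
  (X=3, W=2, Z=0, Y=1) weight 2/165
  … 4 more
Group by Z:
  weight(Z=0) = 4/165
  weight(Z=1) = 2/55
  weight(Z=2) = 4/165
Total weight = 4/165 + 2/55 + 4/165 = 14/165
P(Z=0 | obs) = 4/165 / 14/165 = 2/7
P(Z=1 | obs) = 2/55 / 14/165 = 3/7
P(Z=2 | obs) = 4/165 / 14/165 = 2/7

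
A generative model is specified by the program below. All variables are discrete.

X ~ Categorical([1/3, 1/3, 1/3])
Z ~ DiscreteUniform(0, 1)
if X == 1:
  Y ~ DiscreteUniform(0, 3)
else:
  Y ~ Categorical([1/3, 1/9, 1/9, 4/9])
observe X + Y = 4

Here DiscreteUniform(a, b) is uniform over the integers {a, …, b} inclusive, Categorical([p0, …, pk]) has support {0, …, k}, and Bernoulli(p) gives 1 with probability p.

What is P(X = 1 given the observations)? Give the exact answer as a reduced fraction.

P(X = 1 | obs) = 9/13

Enumerate traces; 4 have nonzero weight after conditioning:
  (X=1, Z=0, Y=3) weight 1/24
  (X=1, Z=1, Y=3) weight 1/24
  (X=2, Z=0, Y=2) weight 1/54
  (X=2, Z=1, Y=2) weight 1/54
Group by X:
  weight(X=1) = 1/12
  weight(X=2) = 1/27
Total weight = 1/12 + 1/27 = 13/108
P(X=1 | obs) = 1/12 / 13/108 = 9/13
P(X=2 | obs) = 1/27 / 13/108 = 4/13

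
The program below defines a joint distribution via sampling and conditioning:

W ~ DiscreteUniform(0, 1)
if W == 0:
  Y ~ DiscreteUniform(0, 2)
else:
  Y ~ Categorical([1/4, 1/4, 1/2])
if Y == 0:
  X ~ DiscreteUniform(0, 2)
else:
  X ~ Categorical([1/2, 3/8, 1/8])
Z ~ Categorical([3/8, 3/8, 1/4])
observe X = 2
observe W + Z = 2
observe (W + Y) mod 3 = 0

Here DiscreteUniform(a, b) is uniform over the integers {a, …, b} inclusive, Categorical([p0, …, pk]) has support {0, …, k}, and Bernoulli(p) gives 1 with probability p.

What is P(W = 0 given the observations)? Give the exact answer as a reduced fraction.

P(W = 0 | obs) = 32/59

Enumerate traces; 2 have nonzero weight after conditioning:
  (W=0, Y=0, X=2, Z=2) weight 1/72
  (W=1, Y=2, X=2, Z=1) weight 3/256
Group by W:
  weight(W=0) = 1/72
  weight(W=1) = 3/256
Total weight = 1/72 + 3/256 = 59/2304
P(W=0 | obs) = 1/72 / 59/2304 = 32/59
P(W=1 | obs) = 3/256 / 59/2304 = 27/59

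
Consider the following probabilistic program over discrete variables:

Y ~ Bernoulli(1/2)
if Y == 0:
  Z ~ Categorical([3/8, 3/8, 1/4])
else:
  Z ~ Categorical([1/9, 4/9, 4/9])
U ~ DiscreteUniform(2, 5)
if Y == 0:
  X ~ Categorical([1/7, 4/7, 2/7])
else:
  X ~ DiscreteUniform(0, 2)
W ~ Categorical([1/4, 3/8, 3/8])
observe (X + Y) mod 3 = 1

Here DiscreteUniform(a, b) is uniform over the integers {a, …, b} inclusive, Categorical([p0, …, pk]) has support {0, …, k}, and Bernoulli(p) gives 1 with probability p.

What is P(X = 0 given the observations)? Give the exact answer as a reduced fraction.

P(X = 0 | obs) = 7/19

Enumerate traces; 72 have nonzero weight after conditioning:
  (Y=0, Z=0, U=2, X=1, W=0) weight 3/448
  (Y=0, Z=0, U=2, X=1, W=1) weight 9/896
  (Y=0, Z=0, U=2, X=1, W=2) weight 9/896
  (Y=0, Z=0, U=3, X=1, W=0) weight 3/448
  (Y=0, Z=0, U=3, X=1, W=1) weight 9/896
  (Y=0, Z=0, U=3, X=1, W=2) weight 9/896
  (Y=0, Z=0, U=4, X=1, W=0) weight 3/448
  (Y=0, Z=0, U=4, X=1, W=1) weight 9/896
  (Y=1, Z=0, U=2, X=0, W=0) weight 1/864
  … 63 more
Group by X:
  weight(X=0) = 1/6
  weight(X=1) = 2/7
Total weight = 1/6 + 2/7 = 19/42
P(X=0 | obs) = 1/6 / 19/42 = 7/19
P(X=1 | obs) = 2/7 / 19/42 = 12/19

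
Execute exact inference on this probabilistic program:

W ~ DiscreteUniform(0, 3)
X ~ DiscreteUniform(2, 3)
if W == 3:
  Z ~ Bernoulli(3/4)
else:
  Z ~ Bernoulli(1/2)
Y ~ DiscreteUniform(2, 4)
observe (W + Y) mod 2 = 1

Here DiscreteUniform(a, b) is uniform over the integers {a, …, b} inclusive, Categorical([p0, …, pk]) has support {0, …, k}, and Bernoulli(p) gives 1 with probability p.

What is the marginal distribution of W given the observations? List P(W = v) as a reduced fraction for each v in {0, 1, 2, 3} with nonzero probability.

Enumerate traces; 24 have nonzero weight after conditioning:
  (W=0, X=2, Z=0, Y=3) weight 1/48
  (W=0, X=2, Z=1, Y=3) weight 1/48
  (W=0, X=3, Z=0, Y=3) weight 1/48
  (W=0, X=3, Z=1, Y=3) weight 1/48
  (W=1, X=2, Z=0, Y=2) weight 1/48
  (W=1, X=2, Z=0, Y=4) weight 1/48
  (W=1, X=2, Z=1, Y=2) weight 1/48
  (W=1, X=2, Z=1, Y=4) weight 1/48
  (W=2, X=2, Z=0, Y=3) weight 1/48
  (W=3, X=2, Z=0, Y=2) weight 1/96
  … 14 more
Group by W:
  weight(W=0) = 1/12
  weight(W=1) = 1/6
  weight(W=2) = 1/12
  weight(W=3) = 1/6
Total weight = 1/12 + 1/6 + 1/12 + 1/6 = 1/2
P(W=0 | obs) = 1/12 / 1/2 = 1/6
P(W=1 | obs) = 1/6 / 1/2 = 1/3
P(W=2 | obs) = 1/12 / 1/2 = 1/6
P(W=3 | obs) = 1/6 / 1/2 = 1/3

P(W=0) = 1/6, P(W=1) = 1/3, P(W=2) = 1/6, P(W=3) = 1/3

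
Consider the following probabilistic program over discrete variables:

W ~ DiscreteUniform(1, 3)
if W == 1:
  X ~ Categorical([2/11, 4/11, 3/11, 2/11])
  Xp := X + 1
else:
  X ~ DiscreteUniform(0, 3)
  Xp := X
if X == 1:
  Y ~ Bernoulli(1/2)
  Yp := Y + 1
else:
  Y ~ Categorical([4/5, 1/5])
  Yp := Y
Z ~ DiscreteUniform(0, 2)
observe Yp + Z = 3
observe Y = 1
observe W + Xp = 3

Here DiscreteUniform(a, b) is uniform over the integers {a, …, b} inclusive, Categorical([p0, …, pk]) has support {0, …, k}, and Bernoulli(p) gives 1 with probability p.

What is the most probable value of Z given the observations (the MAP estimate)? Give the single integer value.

argmax_v P(Z = v | obs) = 1

Enumerate traces; 3 have nonzero weight after conditioning:
  (W=1, X=1, Y=1, Z=1) weight 2/99
  (W=2, X=1, Y=1, Z=1) weight 1/72
  (W=3, X=0, Y=1, Z=2) weight 1/180
Group by Z:
  weight(Z=1) = 3/88
  weight(Z=2) = 1/180
Total weight = 3/88 + 1/180 = 157/3960
P(Z=1 | obs) = 3/88 / 157/3960 = 135/157
P(Z=2 | obs) = 1/180 / 157/3960 = 22/157
argmax = 1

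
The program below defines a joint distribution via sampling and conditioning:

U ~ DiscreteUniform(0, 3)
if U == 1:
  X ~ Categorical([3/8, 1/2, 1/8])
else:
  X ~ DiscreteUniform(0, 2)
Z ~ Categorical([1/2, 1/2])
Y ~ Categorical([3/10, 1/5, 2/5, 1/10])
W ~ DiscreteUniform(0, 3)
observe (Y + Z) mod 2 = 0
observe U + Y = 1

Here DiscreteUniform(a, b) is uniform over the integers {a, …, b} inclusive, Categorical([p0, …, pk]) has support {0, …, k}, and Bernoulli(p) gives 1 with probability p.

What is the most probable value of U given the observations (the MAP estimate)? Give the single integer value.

Enumerate traces; 24 have nonzero weight after conditioning:
  (U=0, X=0, Z=1, Y=1, W=0) weight 1/480
  (U=0, X=0, Z=1, Y=1, W=1) weight 1/480
  (U=0, X=0, Z=1, Y=1, W=2) weight 1/480
  (U=0, X=0, Z=1, Y=1, W=3) weight 1/480
  (U=0, X=1, Z=1, Y=1, W=0) weight 1/480
  (U=0, X=1, Z=1, Y=1, W=1) weight 1/480
  (U=0, X=1, Z=1, Y=1, W=2) weight 1/480
  (U=0, X=1, Z=1, Y=1, W=3) weight 1/480
  (U=1, X=0, Z=0, Y=0, W=0) weight 9/2560
  … 15 more
Group by U:
  weight(U=0) = 1/40
  weight(U=1) = 3/80
Total weight = 1/40 + 3/80 = 1/16
P(U=0 | obs) = 1/40 / 1/16 = 2/5
P(U=1 | obs) = 3/80 / 1/16 = 3/5
argmax = 1

argmax_v P(U = v | obs) = 1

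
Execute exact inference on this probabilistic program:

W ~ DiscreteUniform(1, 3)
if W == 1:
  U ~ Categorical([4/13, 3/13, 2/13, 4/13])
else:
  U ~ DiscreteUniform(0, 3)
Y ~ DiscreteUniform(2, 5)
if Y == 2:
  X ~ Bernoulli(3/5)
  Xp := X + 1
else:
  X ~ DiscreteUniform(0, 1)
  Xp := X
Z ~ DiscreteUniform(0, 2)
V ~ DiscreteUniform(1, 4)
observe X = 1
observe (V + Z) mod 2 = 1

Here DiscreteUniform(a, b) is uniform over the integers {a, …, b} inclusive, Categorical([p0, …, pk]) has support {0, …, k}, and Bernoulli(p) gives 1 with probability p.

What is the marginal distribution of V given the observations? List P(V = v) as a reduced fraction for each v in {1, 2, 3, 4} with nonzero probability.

Enumerate traces; 288 have nonzero weight after conditioning:
  (W=1, U=0, Y=2, X=1, Z=0, V=1) weight 1/780
  (W=1, U=0, Y=2, X=1, Z=0, V=3) weight 1/780
  (W=1, U=0, Y=2, X=1, Z=1, V=2) weight 1/780
  (W=1, U=0, Y=2, X=1, Z=1, V=4) weight 1/780
  (W=1, U=0, Y=2, X=1, Z=2, V=1) weight 1/780
  (W=1, U=0, Y=2, X=1, Z=2, V=3) weight 1/780
  (W=1, U=0, Y=3, X=1, Z=0, V=1) weight 1/936
  (W=1, U=0, Y=3, X=1, Z=0, V=3) weight 1/936
  … 280 more
Group by V:
  weight(V=1) = 7/80
  weight(V=2) = 7/160
  weight(V=3) = 7/80
  weight(V=4) = 7/160
Total weight = 7/80 + 7/160 + 7/80 + 7/160 = 21/80
P(V=1 | obs) = 7/80 / 21/80 = 1/3
P(V=2 | obs) = 7/160 / 21/80 = 1/6
P(V=3 | obs) = 7/80 / 21/80 = 1/3
P(V=4 | obs) = 7/160 / 21/80 = 1/6

P(V=1) = 1/3, P(V=2) = 1/6, P(V=3) = 1/3, P(V=4) = 1/6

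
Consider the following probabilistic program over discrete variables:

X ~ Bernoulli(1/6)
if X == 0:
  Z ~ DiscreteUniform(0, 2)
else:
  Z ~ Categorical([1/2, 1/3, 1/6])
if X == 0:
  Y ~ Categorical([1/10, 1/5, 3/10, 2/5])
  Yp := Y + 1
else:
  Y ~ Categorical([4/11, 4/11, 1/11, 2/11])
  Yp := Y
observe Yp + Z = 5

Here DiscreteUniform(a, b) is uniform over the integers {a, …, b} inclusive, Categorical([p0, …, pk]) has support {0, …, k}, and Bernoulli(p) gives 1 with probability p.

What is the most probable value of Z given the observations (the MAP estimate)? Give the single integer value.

Enumerate traces; 3 have nonzero weight after conditioning:
  (X=0, Z=1, Y=3) weight 1/9
  (X=0, Z=2, Y=2) weight 1/12
  (X=1, Z=2, Y=3) weight 1/198
Group by Z:
  weight(Z=1) = 1/9
  weight(Z=2) = 35/396
Total weight = 1/9 + 35/396 = 79/396
P(Z=1 | obs) = 1/9 / 79/396 = 44/79
P(Z=2 | obs) = 35/396 / 79/396 = 35/79
argmax = 1

argmax_v P(Z = v | obs) = 1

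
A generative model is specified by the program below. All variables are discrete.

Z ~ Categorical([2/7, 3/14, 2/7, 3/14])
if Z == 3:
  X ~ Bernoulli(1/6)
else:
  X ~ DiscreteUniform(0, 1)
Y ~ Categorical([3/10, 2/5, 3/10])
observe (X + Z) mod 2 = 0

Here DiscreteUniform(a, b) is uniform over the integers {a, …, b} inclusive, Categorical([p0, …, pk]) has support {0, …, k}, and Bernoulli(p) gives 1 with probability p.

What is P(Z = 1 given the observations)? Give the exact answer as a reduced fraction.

Enumerate traces; 12 have nonzero weight after conditioning:
  (Z=0, X=0, Y=0) weight 3/70
  (Z=0, X=0, Y=1) weight 2/35
  (Z=0, X=0, Y=2) weight 3/70
  (Z=1, X=1, Y=0) weight 9/280
  (Z=1, X=1, Y=1) weight 3/70
  (Z=1, X=1, Y=2) weight 9/280
  (Z=2, X=0, Y=0) weight 3/70
  (Z=2, X=0, Y=1) weight 2/35
  (Z=3, X=1, Y=0) weight 3/280
  … 3 more
Group by Z:
  weight(Z=0) = 1/7
  weight(Z=1) = 3/28
  weight(Z=2) = 1/7
  weight(Z=3) = 1/28
Total weight = 1/7 + 3/28 + 1/7 + 1/28 = 3/7
P(Z=0 | obs) = 1/7 / 3/7 = 1/3
P(Z=1 | obs) = 3/28 / 3/7 = 1/4
P(Z=2 | obs) = 1/7 / 3/7 = 1/3
P(Z=3 | obs) = 1/28 / 3/7 = 1/12

P(Z = 1 | obs) = 1/4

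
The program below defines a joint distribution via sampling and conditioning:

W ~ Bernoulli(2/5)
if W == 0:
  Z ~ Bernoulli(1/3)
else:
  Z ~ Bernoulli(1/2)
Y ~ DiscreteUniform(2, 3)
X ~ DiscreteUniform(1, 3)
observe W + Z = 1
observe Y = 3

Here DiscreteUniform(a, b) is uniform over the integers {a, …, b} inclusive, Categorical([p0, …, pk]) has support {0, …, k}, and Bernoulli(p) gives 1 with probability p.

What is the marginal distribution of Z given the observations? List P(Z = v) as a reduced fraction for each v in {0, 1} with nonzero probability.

Enumerate traces; 6 have nonzero weight after conditioning:
  (W=0, Z=1, Y=3, X=1) weight 1/30
  (W=0, Z=1, Y=3, X=2) weight 1/30
  (W=0, Z=1, Y=3, X=3) weight 1/30
  (W=1, Z=0, Y=3, X=1) weight 1/30
  (W=1, Z=0, Y=3, X=2) weight 1/30
  (W=1, Z=0, Y=3, X=3) weight 1/30
Group by Z:
  weight(Z=0) = 1/10
  weight(Z=1) = 1/10
Total weight = 1/10 + 1/10 = 1/5
P(Z=0 | obs) = 1/10 / 1/5 = 1/2
P(Z=1 | obs) = 1/10 / 1/5 = 1/2

P(Z=0) = 1/2, P(Z=1) = 1/2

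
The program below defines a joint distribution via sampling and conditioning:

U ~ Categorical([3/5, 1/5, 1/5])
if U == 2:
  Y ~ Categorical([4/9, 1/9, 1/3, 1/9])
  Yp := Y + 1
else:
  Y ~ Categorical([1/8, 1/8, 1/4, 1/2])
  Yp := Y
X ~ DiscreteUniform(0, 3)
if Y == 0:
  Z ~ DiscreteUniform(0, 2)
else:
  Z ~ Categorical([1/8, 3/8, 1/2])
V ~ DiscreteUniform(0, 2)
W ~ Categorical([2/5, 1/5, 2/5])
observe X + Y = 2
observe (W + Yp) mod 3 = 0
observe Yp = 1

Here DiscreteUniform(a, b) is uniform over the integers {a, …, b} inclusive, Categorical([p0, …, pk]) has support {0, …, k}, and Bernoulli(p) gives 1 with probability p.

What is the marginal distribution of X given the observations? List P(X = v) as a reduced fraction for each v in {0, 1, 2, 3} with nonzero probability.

P(X=1) = 9/17, P(X=2) = 8/17

Enumerate traces; 27 have nonzero weight after conditioning:
  (U=0, Y=1, X=1, Z=0, V=0, W=2) weight 1/3200
  (U=0, Y=1, X=1, Z=0, V=1, W=2) weight 1/3200
  (U=0, Y=1, X=1, Z=0, V=2, W=2) weight 1/3200
  (U=0, Y=1, X=1, Z=1, V=0, W=2) weight 3/3200
  (U=0, Y=1, X=1, Z=1, V=1, W=2) weight 3/3200
  (U=0, Y=1, X=1, Z=1, V=2, W=2) weight 3/3200
  (U=0, Y=1, X=1, Z=2, V=0, W=2) weight 1/800
  (U=0, Y=1, X=1, Z=2, V=1, W=2) weight 1/800
  (U=2, Y=0, X=2, Z=0, V=0, W=2) weight 2/2025
  … 18 more
Group by X:
  weight(X=1) = 1/100
  weight(X=2) = 2/225
Total weight = 1/100 + 2/225 = 17/900
P(X=1 | obs) = 1/100 / 17/900 = 9/17
P(X=2 | obs) = 2/225 / 17/900 = 8/17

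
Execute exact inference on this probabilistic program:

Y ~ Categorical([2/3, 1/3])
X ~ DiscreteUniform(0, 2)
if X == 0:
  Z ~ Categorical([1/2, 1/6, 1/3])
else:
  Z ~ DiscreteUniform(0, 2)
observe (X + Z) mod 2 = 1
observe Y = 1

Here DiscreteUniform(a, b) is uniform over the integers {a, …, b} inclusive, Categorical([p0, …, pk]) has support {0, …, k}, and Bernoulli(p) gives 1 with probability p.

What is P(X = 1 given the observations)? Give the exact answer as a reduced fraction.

P(X = 1 | obs) = 4/7

Enumerate traces; 4 have nonzero weight after conditioning:
  (Y=1, X=0, Z=1) weight 1/54
  (Y=1, X=1, Z=0) weight 1/27
  (Y=1, X=1, Z=2) weight 1/27
  (Y=1, X=2, Z=1) weight 1/27
Group by X:
  weight(X=0) = 1/54
  weight(X=1) = 2/27
  weight(X=2) = 1/27
Total weight = 1/54 + 2/27 + 1/27 = 7/54
P(X=0 | obs) = 1/54 / 7/54 = 1/7
P(X=1 | obs) = 2/27 / 7/54 = 4/7
P(X=2 | obs) = 1/27 / 7/54 = 2/7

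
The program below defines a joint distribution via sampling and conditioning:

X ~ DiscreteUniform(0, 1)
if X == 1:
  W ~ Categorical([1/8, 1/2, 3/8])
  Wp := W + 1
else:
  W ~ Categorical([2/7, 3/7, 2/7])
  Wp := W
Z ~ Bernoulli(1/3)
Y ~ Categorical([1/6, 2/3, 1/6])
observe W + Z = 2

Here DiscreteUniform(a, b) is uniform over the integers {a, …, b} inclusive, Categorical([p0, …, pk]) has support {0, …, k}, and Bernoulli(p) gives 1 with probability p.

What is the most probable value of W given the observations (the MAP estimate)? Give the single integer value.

Enumerate traces; 12 have nonzero weight after conditioning:
  (X=0, W=1, Z=1, Y=0) weight 1/84
  (X=0, W=1, Z=1, Y=1) weight 1/21
  (X=0, W=1, Z=1, Y=2) weight 1/84
  (X=0, W=2, Z=0, Y=0) weight 1/63
  (X=0, W=2, Z=0, Y=1) weight 4/63
  (X=0, W=2, Z=0, Y=2) weight 1/63
  (X=1, W=1, Z=1, Y=0) weight 1/72
  (X=1, W=1, Z=1, Y=1) weight 1/18
  … 4 more
Group by W:
  weight(W=1) = 13/84
  weight(W=2) = 37/168
Total weight = 13/84 + 37/168 = 3/8
P(W=1 | obs) = 13/84 / 3/8 = 26/63
P(W=2 | obs) = 37/168 / 3/8 = 37/63
argmax = 2

argmax_v P(W = v | obs) = 2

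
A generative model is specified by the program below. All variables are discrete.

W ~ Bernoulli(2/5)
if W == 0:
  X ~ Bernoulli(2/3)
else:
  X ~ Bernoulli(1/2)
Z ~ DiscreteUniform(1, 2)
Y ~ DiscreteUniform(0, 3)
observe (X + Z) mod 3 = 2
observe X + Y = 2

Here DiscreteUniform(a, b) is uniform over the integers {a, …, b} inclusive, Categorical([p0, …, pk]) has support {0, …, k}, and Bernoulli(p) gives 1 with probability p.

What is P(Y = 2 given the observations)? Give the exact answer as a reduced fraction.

Enumerate traces; 4 have nonzero weight after conditioning:
  (W=0, X=0, Z=2, Y=2) weight 1/40
  (W=0, X=1, Z=1, Y=1) weight 1/20
  (W=1, X=0, Z=2, Y=2) weight 1/40
  (W=1, X=1, Z=1, Y=1) weight 1/40
Group by Y:
  weight(Y=1) = 3/40
  weight(Y=2) = 1/20
Total weight = 3/40 + 1/20 = 1/8
P(Y=1 | obs) = 3/40 / 1/8 = 3/5
P(Y=2 | obs) = 1/20 / 1/8 = 2/5

P(Y = 2 | obs) = 2/5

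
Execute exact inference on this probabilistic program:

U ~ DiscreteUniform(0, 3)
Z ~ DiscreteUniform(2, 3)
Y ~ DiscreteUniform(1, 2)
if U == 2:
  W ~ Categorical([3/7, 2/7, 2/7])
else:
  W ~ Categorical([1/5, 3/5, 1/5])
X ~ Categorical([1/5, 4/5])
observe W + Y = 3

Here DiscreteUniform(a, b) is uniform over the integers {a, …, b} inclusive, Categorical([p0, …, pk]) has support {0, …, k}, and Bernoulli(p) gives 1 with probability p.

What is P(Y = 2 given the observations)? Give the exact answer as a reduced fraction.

Enumerate traces; 32 have nonzero weight after conditioning:
  (U=0, Z=2, Y=1, W=2, X=0) weight 1/400
  (U=0, Z=2, Y=1, W=2, X=1) weight 1/100
  (U=0, Z=2, Y=2, W=1, X=0) weight 3/400
  (U=0, Z=2, Y=2, W=1, X=1) weight 3/100
  (U=0, Z=3, Y=1, W=2, X=0) weight 1/400
  (U=0, Z=3, Y=1, W=2, X=1) weight 1/100
  (U=0, Z=3, Y=2, W=1, X=0) weight 3/400
  (U=0, Z=3, Y=2, W=1, X=1) weight 3/100
  … 24 more
Group by Y:
  weight(Y=1) = 31/280
  weight(Y=2) = 73/280
Total weight = 31/280 + 73/280 = 13/35
P(Y=1 | obs) = 31/280 / 13/35 = 31/104
P(Y=2 | obs) = 73/280 / 13/35 = 73/104

P(Y = 2 | obs) = 73/104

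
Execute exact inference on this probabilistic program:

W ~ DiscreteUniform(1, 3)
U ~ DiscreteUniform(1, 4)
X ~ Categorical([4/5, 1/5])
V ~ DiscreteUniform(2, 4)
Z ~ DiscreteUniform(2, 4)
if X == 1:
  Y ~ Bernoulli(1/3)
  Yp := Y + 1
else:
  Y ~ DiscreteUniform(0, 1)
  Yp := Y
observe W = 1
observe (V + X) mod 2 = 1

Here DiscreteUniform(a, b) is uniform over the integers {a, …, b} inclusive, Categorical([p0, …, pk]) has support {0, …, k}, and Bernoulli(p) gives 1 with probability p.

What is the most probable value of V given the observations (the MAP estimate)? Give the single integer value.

Enumerate traces; 72 have nonzero weight after conditioning:
  (W=1, U=1, X=0, V=3, Z=2, Y=0) weight 1/270
  (W=1, U=1, X=0, V=3, Z=2, Y=1) weight 1/270
  (W=1, U=1, X=0, V=3, Z=3, Y=0) weight 1/270
  (W=1, U=1, X=0, V=3, Z=3, Y=1) weight 1/270
  (W=1, U=1, X=0, V=3, Z=4, Y=0) weight 1/270
  (W=1, U=1, X=0, V=3, Z=4, Y=1) weight 1/270
  (W=1, U=1, X=1, V=2, Z=2, Y=0) weight 1/810
  (W=1, U=1, X=1, V=2, Z=2, Y=1) weight 1/1620
  (W=1, U=1, X=1, V=4, Z=2, Y=0) weight 1/810
  … 63 more
Group by V:
  weight(V=2) = 1/45
  weight(V=3) = 4/45
  weight(V=4) = 1/45
Total weight = 1/45 + 4/45 + 1/45 = 2/15
P(V=2 | obs) = 1/45 / 2/15 = 1/6
P(V=3 | obs) = 4/45 / 2/15 = 2/3
P(V=4 | obs) = 1/45 / 2/15 = 1/6
argmax = 3

argmax_v P(V = v | obs) = 3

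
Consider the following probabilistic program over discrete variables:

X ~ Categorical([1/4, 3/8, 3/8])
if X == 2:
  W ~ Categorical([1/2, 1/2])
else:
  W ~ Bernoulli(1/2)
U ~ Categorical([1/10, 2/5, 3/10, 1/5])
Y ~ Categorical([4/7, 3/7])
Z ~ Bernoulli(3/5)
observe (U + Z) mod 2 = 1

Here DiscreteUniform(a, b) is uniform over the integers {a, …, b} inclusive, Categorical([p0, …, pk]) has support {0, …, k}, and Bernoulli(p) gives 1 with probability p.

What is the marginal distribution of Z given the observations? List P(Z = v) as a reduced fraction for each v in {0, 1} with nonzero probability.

P(Z=0) = 1/2, P(Z=1) = 1/2

Enumerate traces; 48 have nonzero weight after conditioning:
  (X=0, W=0, U=0, Y=0, Z=1) weight 3/700
  (X=0, W=0, U=0, Y=1, Z=1) weight 9/2800
  (X=0, W=0, U=1, Y=0, Z=0) weight 2/175
  (X=0, W=0, U=1, Y=1, Z=0) weight 3/350
  (X=0, W=0, U=2, Y=0, Z=1) weight 9/700
  (X=0, W=0, U=2, Y=1, Z=1) weight 27/2800
  (X=0, W=0, U=3, Y=0, Z=0) weight 1/175
  (X=0, W=0, U=3, Y=1, Z=0) weight 3/700
  … 40 more
Group by Z:
  weight(Z=0) = 6/25
  weight(Z=1) = 6/25
Total weight = 6/25 + 6/25 = 12/25
P(Z=0 | obs) = 6/25 / 12/25 = 1/2
P(Z=1 | obs) = 6/25 / 12/25 = 1/2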